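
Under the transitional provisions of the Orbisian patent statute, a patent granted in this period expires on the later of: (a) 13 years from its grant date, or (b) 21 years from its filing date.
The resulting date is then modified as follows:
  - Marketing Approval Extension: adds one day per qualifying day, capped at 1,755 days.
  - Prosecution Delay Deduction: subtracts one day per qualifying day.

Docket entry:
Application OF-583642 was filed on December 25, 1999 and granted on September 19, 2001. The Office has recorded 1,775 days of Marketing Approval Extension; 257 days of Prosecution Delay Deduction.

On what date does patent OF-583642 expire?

2025-01-31

(a) grant + 13 years → 19 September 2014.
(b) filing + 21 years → 25 December 2020.
Later of the two: 25 December 2020.
Marketing Approval Extension: 1775 days claimed exceeds the 1755-day cap, so +1755 days → 15 October 2025.
Prosecution Delay Deduction: −257 days → 31 January 2025.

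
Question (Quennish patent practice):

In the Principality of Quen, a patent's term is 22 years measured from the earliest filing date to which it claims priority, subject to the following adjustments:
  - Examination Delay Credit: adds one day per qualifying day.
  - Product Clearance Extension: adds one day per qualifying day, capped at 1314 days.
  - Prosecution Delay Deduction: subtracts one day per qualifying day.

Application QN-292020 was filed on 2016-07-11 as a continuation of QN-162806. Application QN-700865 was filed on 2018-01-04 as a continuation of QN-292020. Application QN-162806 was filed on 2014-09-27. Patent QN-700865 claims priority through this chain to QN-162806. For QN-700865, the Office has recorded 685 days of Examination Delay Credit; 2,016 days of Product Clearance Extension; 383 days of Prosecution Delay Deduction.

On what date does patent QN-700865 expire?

March 1, 2041

Earliest priority filing: 27 September 2014.
Base term: 27 September 2014 + 22 years → 27 September 2036.
Examination Delay Credit: +685 days → 13 August 2038.
Product Clearance Extension: 2016 days claimed exceeds the 1314-day cap, so +1314 days → 19 March 2042.
Prosecution Delay Deduction: −383 days → 1 March 2041.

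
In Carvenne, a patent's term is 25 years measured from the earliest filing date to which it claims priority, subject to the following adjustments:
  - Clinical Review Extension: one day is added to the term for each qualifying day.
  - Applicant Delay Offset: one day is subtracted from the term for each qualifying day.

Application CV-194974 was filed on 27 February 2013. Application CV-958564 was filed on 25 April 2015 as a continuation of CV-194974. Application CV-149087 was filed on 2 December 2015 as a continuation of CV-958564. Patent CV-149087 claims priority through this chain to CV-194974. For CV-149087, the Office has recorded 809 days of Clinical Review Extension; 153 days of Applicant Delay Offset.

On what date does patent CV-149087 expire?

Earliest priority filing: 27 February 2013.
Base term: 27 February 2013 + 25 years → 27 February 2038.
Clinical Review Extension: +809 days → 16 May 2040.
Applicant Delay Offset: −153 days → 15 December 2039.

2039-12-15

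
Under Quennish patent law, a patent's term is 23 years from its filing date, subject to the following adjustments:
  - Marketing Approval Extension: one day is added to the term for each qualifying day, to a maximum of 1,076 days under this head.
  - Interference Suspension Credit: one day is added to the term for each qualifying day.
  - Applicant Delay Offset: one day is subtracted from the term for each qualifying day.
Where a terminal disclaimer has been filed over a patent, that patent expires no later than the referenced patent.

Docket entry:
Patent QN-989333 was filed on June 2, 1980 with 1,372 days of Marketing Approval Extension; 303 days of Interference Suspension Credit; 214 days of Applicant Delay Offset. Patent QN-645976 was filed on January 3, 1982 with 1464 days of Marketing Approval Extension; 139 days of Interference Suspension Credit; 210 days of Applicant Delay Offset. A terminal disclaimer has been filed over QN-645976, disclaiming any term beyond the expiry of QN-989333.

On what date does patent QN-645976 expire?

Natural term of QN-645976:
  Base: filing + 23 years → 3 January 2005.
  Marketing Approval Extension: 1464 days claimed exceeds the 1076-day cap, so +1076 days → 15 December 2007.
  Interference Suspension Credit: +139 days → 2 May 2008.
  Applicant Delay Offset: −210 days → 5 October 2007.
Expiry of referenced patent QN-989333:
  Base: filing + 23 years → 2 June 2003.
  Marketing Approval Extension: 1372 days claimed exceeds the 1076-day cap, so +1076 days → 13 May 2006.
  Interference Suspension Credit: +303 days → 12 March 2007.
  Applicant Delay Offset: −214 days → 10 August 2006.
Terminal disclaimer: QN-645976 expires on the earlier of 5 October 2007 and 10 August 2006.

August 10, 2006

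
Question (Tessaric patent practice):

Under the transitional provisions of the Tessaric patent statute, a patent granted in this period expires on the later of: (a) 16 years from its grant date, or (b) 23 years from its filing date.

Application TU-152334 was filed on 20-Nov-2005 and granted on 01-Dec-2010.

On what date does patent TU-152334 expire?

2028-11-20

(a) grant + 16 years → 1 December 2026.
(b) filing + 23 years → 20 November 2028.
Later of the two: 20 November 2028.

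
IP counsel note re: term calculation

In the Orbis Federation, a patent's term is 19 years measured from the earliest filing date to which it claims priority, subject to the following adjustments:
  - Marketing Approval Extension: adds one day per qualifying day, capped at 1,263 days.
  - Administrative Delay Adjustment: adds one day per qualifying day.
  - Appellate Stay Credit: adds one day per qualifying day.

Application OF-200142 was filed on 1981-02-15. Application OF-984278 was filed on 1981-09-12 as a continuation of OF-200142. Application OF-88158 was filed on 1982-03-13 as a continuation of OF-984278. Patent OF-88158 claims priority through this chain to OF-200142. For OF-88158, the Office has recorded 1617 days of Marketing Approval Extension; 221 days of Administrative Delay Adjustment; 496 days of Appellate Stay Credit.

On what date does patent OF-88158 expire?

July 18, 2005

Earliest priority filing: 15 February 1981.
Base term: 15 February 1981 + 19 years → 15 February 2000.
Marketing Approval Extension: 1617 days claimed exceeds the 1263-day cap, so +1263 days → 1 August 2003.
Administrative Delay Adjustment: +221 days → 9 March 2004.
Appellate Stay Credit: +496 days → 18 July 2005.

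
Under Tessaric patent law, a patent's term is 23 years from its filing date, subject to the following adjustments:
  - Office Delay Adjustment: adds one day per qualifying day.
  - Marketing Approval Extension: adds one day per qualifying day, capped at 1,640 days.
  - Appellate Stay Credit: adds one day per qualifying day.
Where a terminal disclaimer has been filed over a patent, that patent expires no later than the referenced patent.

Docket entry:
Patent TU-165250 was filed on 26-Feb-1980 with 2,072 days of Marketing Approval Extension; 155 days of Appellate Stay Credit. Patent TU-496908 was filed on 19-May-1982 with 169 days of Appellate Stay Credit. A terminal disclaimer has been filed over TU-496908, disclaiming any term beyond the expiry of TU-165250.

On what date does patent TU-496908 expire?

Natural term of TU-496908:
  Base: filing + 23 years → 19 May 2005.
  Appellate Stay Credit: +169 days → 4 November 2005.
Expiry of referenced patent TU-165250:
  Base: filing + 23 years → 26 February 2003.
  Marketing Approval Extension: 2072 days claimed exceeds the 1640-day cap, so +1640 days → 24 August 2007.
  Appellate Stay Credit: +155 days → 26 January 2008.
Terminal disclaimer: TU-496908 expires on the earlier of 4 November 2005 and 26 January 2008.

2005-11-04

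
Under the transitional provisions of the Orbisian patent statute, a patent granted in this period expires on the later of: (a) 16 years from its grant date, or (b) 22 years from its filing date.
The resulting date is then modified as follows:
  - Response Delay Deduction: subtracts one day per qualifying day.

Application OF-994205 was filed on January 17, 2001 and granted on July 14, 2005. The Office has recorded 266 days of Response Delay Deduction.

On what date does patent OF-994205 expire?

April 26, 2022

(a) grant + 16 years → 14 July 2021.
(b) filing + 22 years → 17 January 2023.
Later of the two: 17 January 2023.
Response Delay Deduction: −266 days → 26 April 2022.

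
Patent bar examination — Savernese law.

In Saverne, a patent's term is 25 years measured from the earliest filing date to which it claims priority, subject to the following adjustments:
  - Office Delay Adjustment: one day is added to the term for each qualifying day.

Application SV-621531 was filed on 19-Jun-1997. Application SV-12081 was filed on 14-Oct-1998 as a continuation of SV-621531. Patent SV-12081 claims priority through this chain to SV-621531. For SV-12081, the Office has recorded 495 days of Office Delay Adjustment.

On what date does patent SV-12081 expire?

Earliest priority filing: 19 June 1997.
Base term: 19 June 1997 + 25 years → 19 June 2022.
Office Delay Adjustment: +495 days → 27 October 2023.

2023-10-27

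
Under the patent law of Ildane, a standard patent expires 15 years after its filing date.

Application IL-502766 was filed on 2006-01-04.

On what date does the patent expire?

2021-01-04

Filing date + 15 years → 4 January 2021.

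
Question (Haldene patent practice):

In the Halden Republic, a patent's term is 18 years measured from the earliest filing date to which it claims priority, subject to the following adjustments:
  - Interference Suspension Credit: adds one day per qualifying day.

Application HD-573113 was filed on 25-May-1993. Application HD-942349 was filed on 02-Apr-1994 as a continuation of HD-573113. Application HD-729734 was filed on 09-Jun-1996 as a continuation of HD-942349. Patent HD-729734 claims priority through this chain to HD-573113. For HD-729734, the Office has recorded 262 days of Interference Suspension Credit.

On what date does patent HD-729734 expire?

2012-02-11

Earliest priority filing: 25 May 1993.
Base term: 25 May 1993 + 18 years → 25 May 2011.
Interference Suspension Credit: +262 days → 11 February 2012.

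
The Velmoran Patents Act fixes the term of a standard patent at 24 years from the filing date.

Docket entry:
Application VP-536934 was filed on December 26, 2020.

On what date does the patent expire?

December 26, 2044

Filing date + 24 years → 26 December 2044.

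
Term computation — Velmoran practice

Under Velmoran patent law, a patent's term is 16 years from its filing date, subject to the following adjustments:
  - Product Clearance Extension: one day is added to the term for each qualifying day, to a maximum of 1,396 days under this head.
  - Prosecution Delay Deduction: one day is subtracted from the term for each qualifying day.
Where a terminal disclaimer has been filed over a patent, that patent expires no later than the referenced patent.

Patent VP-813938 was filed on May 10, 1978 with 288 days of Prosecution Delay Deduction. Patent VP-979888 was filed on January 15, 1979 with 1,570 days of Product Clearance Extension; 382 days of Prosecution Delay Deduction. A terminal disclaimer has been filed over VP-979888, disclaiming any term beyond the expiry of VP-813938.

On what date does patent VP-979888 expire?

Natural term of VP-979888:
  Base: filing + 16 years → 15 January 1995.
  Product Clearance Extension: 1570 days claimed exceeds the 1396-day cap, so +1396 days → 11 November 1998.
  Prosecution Delay Deduction: −382 days → 25 October 1997.
Expiry of referenced patent VP-813938:
  Base: filing + 16 years → 10 May 1994.
  Prosecution Delay Deduction: −288 days → 26 July 1993.
Terminal disclaimer: VP-979888 expires on the earlier of 25 October 1997 and 26 July 1993.

1993-07-26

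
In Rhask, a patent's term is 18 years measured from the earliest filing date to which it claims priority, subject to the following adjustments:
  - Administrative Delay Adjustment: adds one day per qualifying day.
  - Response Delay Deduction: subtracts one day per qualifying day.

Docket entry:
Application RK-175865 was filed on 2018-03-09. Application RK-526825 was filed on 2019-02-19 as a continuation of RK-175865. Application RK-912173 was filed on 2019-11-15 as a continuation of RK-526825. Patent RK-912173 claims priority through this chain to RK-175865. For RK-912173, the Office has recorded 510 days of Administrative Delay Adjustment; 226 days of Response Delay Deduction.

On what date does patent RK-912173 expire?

December 18, 2036

Earliest priority filing: 9 March 2018.
Base term: 9 March 2018 + 18 years → 9 March 2036.
Administrative Delay Adjustment: +510 days → 1 August 2037.
Response Delay Deduction: −226 days → 18 December 2036.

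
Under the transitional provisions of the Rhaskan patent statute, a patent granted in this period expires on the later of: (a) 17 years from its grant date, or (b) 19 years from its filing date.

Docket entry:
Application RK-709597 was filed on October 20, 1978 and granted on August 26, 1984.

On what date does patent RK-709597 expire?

(a) grant + 17 years → 26 August 2001.
(b) filing + 19 years → 20 October 1997.
Later of the two: 26 August 2001.

August 26, 2001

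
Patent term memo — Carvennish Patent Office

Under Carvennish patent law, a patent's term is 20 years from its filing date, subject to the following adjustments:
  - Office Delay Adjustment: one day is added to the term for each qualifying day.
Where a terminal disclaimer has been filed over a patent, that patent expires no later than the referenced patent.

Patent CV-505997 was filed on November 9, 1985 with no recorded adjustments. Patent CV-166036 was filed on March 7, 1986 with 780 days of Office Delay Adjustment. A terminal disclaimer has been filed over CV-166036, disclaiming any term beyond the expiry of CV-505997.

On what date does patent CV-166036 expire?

Natural term of CV-166036:
  Base: filing + 20 years → 7 March 2006.
  Office Delay Adjustment: +780 days → 25 April 2008.
Expiry of referenced patent CV-505997:
  Base: filing + 20 years → 9 November 2005.
Terminal disclaimer: CV-166036 expires on the earlier of 25 April 2008 and 9 November 2005.

2005-11-09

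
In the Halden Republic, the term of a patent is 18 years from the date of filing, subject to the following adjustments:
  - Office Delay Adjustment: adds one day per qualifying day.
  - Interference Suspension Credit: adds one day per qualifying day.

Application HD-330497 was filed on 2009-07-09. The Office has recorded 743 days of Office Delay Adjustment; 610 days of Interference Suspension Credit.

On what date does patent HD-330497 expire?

Base term: filing date + 18 years → 9 July 2027.
Office Delay Adjustment: +743 days → 21 July 2029.
Interference Suspension Credit: +610 days → 23 March 2031.

2031-03-23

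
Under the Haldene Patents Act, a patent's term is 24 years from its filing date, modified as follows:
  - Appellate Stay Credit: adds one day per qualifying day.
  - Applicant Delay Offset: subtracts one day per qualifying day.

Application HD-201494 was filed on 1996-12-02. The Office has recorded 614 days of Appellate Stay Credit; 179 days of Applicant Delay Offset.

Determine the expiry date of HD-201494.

Base term: filing date + 24 years → 2 December 2020.
Appellate Stay Credit: +614 days → 8 August 2022.
Applicant Delay Offset: −179 days → 10 February 2022.

2022-02-10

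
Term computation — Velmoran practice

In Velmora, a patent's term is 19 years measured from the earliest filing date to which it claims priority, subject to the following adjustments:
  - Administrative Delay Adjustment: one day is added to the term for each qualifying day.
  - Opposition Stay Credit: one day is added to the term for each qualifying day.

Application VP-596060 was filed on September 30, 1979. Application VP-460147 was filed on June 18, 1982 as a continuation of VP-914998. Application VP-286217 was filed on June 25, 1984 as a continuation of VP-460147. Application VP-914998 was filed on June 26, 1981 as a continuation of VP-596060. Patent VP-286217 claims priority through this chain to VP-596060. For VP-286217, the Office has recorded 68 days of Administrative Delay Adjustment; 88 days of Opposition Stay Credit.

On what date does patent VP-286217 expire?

March 5, 1999

Earliest priority filing: 30 September 1979.
Base term: 30 September 1979 + 19 years → 30 September 1998.
Administrative Delay Adjustment: +68 days → 7 December 1998.
Opposition Stay Credit: +88 days → 5 March 1999.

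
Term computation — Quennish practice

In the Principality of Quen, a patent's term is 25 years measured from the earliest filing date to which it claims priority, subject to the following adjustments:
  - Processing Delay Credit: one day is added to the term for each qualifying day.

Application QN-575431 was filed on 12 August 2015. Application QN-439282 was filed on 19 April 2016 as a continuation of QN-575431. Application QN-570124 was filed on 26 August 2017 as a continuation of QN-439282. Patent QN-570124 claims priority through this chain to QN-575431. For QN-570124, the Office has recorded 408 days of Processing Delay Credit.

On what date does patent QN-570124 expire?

Earliest priority filing: 12 August 2015.
Base term: 12 August 2015 + 25 years → 12 August 2040.
Processing Delay Credit: +408 days → 24 September 2041.

September 24, 2041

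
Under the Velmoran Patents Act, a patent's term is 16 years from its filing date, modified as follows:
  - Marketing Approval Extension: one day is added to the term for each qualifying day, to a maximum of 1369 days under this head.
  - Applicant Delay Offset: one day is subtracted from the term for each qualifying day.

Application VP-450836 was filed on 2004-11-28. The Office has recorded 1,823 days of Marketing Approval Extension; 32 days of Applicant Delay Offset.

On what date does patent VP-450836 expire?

Base term: filing date + 16 years → 28 November 2020.
Marketing Approval Extension: 1823 days claimed exceeds the 1369-day cap, so +1369 days → 28 August 2024.
Applicant Delay Offset: −32 days → 27 July 2024.

July 27, 2024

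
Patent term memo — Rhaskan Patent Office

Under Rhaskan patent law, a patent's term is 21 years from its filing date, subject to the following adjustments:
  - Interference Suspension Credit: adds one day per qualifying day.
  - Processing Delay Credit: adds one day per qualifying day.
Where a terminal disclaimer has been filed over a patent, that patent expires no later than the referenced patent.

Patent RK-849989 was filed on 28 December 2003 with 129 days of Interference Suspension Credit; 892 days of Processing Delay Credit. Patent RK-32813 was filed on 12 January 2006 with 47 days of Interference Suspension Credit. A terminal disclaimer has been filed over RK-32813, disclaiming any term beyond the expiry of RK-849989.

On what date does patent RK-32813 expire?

2027-02-28

Natural term of RK-32813:
  Base: filing + 21 years → 12 January 2027.
  Interference Suspension Credit: +47 days → 28 February 2027.
Expiry of referenced patent RK-849989:
  Base: filing + 21 years → 28 December 2024.
  Interference Suspension Credit: +129 days → 6 May 2025.
  Processing Delay Credit: +892 days → 15 October 2027.
Terminal disclaimer: RK-32813 expires on the earlier of 28 February 2027 and 15 October 2027.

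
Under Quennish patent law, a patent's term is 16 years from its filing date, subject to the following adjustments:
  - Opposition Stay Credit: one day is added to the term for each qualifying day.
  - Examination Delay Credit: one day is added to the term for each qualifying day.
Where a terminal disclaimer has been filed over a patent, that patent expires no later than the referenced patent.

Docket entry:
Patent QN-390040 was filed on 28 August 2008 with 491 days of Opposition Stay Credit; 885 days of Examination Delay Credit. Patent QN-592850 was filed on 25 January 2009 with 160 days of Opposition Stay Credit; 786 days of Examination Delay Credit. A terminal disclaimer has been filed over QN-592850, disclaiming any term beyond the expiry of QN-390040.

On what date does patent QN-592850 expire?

Natural term of QN-592850:
  Base: filing + 16 years → 25 January 2025.
  Opposition Stay Credit: +160 days → 4 July 2025.
  Examination Delay Credit: +786 days → 29 August 2027.
Expiry of referenced patent QN-390040:
  Base: filing + 16 years → 28 August 2024.
  Opposition Stay Credit: +491 days → 1 January 2026.
  Examination Delay Credit: +885 days → 4 June 2028.
Terminal disclaimer: QN-592850 expires on the earlier of 29 August 2027 and 4 June 2028.

August 29, 2027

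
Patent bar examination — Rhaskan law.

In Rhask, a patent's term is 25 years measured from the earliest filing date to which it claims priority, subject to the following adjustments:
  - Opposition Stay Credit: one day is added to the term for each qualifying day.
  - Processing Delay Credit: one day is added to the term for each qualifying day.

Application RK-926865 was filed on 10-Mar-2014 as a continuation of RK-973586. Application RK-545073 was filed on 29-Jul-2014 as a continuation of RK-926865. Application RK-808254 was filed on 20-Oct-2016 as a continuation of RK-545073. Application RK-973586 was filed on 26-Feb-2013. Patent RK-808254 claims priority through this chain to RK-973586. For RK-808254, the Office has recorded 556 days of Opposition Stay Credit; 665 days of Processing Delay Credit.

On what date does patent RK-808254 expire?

Earliest priority filing: 26 February 2013.
Base term: 26 February 2013 + 25 years → 26 February 2038.
Opposition Stay Credit: +556 days → 5 September 2039.
Processing Delay Credit: +665 days → 1 July 2041.

July 1, 2041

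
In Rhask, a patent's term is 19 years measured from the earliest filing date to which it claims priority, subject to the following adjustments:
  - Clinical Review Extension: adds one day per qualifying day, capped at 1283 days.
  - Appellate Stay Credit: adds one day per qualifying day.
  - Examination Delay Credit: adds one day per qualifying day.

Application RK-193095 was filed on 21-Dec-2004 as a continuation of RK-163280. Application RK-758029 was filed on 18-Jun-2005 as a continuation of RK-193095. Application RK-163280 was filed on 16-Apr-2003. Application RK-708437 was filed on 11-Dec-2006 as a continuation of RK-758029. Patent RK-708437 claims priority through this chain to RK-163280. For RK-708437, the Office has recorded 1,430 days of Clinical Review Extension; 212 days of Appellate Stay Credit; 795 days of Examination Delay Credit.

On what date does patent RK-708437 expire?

2028-07-23

Earliest priority filing: 16 April 2003.
Base term: 16 April 2003 + 19 years → 16 April 2022.
Clinical Review Extension: 1430 days claimed exceeds the 1283-day cap, so +1283 days → 20 October 2025.
Appellate Stay Credit: +212 days → 20 May 2026.
Examination Delay Credit: +795 days → 23 July 2028.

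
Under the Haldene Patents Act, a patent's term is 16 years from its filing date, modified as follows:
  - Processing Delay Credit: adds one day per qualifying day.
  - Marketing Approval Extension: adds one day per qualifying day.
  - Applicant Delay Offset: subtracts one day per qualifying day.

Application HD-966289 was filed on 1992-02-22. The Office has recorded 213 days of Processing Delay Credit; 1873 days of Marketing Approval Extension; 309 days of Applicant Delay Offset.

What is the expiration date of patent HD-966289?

Base term: filing date + 16 years → 22 February 2008.
Processing Delay Credit: +213 days → 22 September 2008.
Marketing Approval Extension: +1873 days → 8 November 2013.
Applicant Delay Offset: −309 days → 3 January 2013.

January 3, 2013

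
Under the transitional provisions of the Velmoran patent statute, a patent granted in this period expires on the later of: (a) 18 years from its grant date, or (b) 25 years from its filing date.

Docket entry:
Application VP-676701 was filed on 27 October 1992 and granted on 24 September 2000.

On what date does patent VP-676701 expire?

2018-09-24

(a) grant + 18 years → 24 September 2018.
(b) filing + 25 years → 27 October 2017.
Later of the two: 24 September 2018.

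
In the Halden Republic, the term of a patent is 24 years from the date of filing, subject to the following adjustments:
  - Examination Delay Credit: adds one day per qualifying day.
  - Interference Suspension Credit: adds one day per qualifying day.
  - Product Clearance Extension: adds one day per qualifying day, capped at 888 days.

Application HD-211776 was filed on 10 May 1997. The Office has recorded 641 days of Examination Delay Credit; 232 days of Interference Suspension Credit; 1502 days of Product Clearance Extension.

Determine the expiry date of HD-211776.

Base term: filing date + 24 years → 10 May 2021.
Examination Delay Credit: +641 days → 10 February 2023.
Interference Suspension Credit: +232 days → 30 September 2023.
Product Clearance Extension: 1502 days claimed exceeds the 888-day cap, so +888 days → 6 March 2026.

March 6, 2026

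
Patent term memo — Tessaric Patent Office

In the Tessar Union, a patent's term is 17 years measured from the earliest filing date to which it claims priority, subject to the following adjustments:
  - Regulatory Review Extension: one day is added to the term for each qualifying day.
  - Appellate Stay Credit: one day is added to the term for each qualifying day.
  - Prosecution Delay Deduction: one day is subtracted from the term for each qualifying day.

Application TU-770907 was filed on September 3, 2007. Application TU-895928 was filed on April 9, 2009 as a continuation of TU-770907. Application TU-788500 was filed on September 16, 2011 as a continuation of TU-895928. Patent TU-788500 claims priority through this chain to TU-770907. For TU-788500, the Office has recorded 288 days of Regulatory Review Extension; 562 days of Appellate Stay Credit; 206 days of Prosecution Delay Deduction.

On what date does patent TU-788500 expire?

Earliest priority filing: 3 September 2007.
Base term: 3 September 2007 + 17 years → 3 September 2024.
Regulatory Review Extension: +288 days → 18 June 2025.
Appellate Stay Credit: +562 days → 1 January 2027.
Prosecution Delay Deduction: −206 days → 9 June 2026.

2026-06-09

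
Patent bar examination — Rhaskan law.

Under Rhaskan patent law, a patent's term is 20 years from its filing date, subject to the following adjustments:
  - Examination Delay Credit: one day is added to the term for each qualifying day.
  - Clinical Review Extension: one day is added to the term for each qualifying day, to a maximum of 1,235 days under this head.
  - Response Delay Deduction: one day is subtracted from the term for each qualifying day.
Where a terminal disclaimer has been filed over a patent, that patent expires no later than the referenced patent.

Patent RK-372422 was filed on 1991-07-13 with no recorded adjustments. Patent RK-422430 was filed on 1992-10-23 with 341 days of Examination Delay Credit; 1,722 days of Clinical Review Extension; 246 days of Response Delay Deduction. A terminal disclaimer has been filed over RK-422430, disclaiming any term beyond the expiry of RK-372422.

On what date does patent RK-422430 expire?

Natural term of RK-422430:
  Base: filing + 20 years → 23 October 2012.
  Examination Delay Credit: +341 days → 29 September 2013.
  Clinical Review Extension: 1722 days claimed exceeds the 1235-day cap, so +1235 days → 15 February 2017.
  Response Delay Deduction: −246 days → 14 June 2016.
Expiry of referenced patent RK-372422:
  Base: filing + 20 years → 13 July 2011.
Terminal disclaimer: RK-422430 expires on the earlier of 14 June 2016 and 13 July 2011.

2011-07-13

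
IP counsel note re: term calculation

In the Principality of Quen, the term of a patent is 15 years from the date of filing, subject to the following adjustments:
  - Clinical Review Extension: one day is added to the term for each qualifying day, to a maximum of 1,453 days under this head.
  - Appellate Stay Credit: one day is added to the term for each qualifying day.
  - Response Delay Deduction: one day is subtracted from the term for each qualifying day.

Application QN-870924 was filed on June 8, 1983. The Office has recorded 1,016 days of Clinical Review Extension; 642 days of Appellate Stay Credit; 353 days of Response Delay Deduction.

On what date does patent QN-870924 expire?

Base term: filing date + 15 years → 8 June 1998.
Clinical Review Extension: 1016 days (within the 1453-day cap) → +1016 days → 20 March 2001.
Appellate Stay Credit: +642 days → 22 December 2002.
Response Delay Deduction: −353 days → 3 January 2002.

January 3, 2002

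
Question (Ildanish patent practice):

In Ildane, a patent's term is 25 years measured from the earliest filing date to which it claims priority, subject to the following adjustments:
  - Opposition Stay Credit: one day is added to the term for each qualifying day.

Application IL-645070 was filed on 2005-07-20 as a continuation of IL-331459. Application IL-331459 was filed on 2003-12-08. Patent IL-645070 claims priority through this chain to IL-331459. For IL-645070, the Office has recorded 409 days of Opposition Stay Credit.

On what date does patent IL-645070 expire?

January 21, 2030

Earliest priority filing: 8 December 2003.
Base term: 8 December 2003 + 25 years → 8 December 2028.
Opposition Stay Credit: +409 days → 21 January 2030.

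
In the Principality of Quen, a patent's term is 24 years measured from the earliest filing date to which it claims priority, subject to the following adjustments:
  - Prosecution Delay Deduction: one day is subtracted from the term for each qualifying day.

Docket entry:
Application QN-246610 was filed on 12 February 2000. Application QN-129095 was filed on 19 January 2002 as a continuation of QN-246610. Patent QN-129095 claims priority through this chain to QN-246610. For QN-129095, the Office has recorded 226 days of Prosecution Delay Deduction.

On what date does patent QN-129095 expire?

2023-07-01

Earliest priority filing: 12 February 2000.
Base term: 12 February 2000 + 24 years → 12 February 2024.
Prosecution Delay Deduction: −226 days → 1 July 2023.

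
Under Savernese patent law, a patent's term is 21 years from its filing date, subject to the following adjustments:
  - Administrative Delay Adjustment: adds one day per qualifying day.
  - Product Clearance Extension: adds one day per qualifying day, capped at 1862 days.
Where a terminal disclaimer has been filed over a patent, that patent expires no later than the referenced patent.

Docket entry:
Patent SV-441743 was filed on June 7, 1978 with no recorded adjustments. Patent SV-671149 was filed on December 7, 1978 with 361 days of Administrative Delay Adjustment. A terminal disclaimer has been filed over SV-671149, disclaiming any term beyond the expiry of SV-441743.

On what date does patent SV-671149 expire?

Natural term of SV-671149:
  Base: filing + 21 years → 7 December 1999.
  Administrative Delay Adjustment: +361 days → 2 December 2000.
Expiry of referenced patent SV-441743:
  Base: filing + 21 years → 7 June 1999.
Terminal disclaimer: SV-671149 expires on the earlier of 2 December 2000 and 7 June 1999.

1999-06-07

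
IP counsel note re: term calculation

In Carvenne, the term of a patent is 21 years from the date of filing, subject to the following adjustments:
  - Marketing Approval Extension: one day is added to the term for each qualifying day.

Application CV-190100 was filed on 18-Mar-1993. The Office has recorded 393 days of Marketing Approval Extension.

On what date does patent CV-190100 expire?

April 15, 2015

Base term: filing date + 21 years → 18 March 2014.
Marketing Approval Extension: +393 days → 15 April 2015.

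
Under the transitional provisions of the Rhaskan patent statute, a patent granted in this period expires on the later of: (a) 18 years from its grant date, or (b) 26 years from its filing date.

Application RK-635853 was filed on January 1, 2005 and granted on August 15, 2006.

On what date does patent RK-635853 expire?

January 1, 2031

(a) grant + 18 years → 15 August 2024.
(b) filing + 26 years → 1 January 2031.
Later of the two: 1 January 2031.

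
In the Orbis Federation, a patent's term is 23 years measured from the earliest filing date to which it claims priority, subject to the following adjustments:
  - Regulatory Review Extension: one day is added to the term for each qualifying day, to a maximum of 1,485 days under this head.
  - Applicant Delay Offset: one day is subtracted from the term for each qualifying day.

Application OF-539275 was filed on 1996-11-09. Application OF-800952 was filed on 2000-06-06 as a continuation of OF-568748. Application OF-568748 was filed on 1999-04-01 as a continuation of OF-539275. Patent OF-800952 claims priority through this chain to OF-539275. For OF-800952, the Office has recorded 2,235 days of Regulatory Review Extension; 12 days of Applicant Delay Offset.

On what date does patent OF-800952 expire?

Earliest priority filing: 9 November 1996.
Base term: 9 November 1996 + 23 years → 9 November 2019.
Regulatory Review Extension: 2235 days claimed exceeds the 1485-day cap, so +1485 days → 3 December 2023.
Applicant Delay Offset: −12 days → 21 November 2023.

November 21, 2023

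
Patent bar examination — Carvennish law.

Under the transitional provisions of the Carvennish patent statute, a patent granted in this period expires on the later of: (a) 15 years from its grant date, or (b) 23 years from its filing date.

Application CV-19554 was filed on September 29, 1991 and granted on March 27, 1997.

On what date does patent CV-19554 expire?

September 29, 2014

(a) grant + 15 years → 27 March 2012.
(b) filing + 23 years → 29 September 2014.
Later of the two: 29 September 2014.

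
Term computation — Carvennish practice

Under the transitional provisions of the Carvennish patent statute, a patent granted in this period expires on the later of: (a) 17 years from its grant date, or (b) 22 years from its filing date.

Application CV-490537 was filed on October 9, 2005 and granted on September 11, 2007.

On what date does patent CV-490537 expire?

(a) grant + 17 years → 11 September 2024.
(b) filing + 22 years → 9 October 2027.
Later of the two: 9 October 2027.

2027-10-09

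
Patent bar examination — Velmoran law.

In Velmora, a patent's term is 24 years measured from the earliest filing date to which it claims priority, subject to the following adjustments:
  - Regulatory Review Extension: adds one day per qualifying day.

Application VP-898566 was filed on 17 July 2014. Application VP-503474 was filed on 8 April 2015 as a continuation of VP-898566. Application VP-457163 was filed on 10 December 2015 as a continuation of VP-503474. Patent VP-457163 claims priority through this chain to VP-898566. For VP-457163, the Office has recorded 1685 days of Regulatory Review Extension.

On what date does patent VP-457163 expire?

Earliest priority filing: 17 July 2014.
Base term: 17 July 2014 + 24 years → 17 July 2038.
Regulatory Review Extension: +1685 days → 26 February 2043.

February 26, 2043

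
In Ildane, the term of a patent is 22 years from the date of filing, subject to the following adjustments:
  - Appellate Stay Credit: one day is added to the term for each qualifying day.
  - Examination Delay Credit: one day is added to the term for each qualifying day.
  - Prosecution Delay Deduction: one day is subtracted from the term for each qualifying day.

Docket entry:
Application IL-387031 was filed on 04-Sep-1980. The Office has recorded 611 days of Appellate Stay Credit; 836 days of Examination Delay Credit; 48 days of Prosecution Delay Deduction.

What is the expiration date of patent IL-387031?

Base term: filing date + 22 years → 4 September 2002.
Appellate Stay Credit: +611 days → 7 May 2004.
Examination Delay Credit: +836 days → 21 August 2006.
Prosecution Delay Deduction: −48 days → 4 July 2006.

July 4, 2006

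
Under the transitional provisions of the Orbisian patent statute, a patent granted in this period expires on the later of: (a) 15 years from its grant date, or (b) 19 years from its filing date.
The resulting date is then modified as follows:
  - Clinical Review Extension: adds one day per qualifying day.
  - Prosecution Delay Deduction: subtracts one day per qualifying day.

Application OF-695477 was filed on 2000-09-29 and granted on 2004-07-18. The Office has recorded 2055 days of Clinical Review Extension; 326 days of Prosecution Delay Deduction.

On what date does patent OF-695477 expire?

June 23, 2024

(a) grant + 15 years → 18 July 2019.
(b) filing + 19 years → 29 September 2019.
Later of the two: 29 September 2019.
Clinical Review Extension: +2055 days → 15 May 2025.
Prosecution Delay Deduction: −326 days → 23 June 2024.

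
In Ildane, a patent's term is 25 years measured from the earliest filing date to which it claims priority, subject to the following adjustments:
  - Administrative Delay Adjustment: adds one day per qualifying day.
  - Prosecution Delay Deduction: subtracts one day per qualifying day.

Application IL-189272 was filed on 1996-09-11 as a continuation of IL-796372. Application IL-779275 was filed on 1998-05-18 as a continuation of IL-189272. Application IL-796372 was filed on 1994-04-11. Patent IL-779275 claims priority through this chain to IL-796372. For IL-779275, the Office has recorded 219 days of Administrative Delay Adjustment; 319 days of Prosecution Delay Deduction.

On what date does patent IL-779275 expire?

Earliest priority filing: 11 April 1994.
Base term: 11 April 1994 + 25 years → 11 April 2019.
Administrative Delay Adjustment: +219 days → 16 November 2019.
Prosecution Delay Deduction: −319 days → 1 January 2019.

January 1, 2019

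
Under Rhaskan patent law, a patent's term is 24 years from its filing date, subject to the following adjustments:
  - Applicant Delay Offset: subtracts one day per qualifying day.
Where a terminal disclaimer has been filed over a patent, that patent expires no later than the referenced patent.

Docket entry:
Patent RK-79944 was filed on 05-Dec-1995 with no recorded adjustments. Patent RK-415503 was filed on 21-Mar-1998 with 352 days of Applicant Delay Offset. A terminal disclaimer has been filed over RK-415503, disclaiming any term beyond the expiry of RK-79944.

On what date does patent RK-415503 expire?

December 5, 2019

Natural term of RK-415503:
  Base: filing + 24 years → 21 March 2022.
  Applicant Delay Offset: −352 days → 3 April 2021.
Expiry of referenced patent RK-79944:
  Base: filing + 24 years → 5 December 2019.
Terminal disclaimer: RK-415503 expires on the earlier of 3 April 2021 and 5 December 2019.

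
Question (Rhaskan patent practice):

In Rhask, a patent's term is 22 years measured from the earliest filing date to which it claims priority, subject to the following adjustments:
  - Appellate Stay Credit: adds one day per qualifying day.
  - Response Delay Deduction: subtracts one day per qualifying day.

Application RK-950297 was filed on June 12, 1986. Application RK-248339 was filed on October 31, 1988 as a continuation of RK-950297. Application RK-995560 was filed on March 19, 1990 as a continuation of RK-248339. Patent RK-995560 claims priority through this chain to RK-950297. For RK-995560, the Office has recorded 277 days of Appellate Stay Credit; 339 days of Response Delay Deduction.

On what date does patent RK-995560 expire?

Earliest priority filing: 12 June 1986.
Base term: 12 June 1986 + 22 years → 12 June 2008.
Appellate Stay Credit: +277 days → 16 March 2009.
Response Delay Deduction: −339 days → 11 April 2008.

2008-04-11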